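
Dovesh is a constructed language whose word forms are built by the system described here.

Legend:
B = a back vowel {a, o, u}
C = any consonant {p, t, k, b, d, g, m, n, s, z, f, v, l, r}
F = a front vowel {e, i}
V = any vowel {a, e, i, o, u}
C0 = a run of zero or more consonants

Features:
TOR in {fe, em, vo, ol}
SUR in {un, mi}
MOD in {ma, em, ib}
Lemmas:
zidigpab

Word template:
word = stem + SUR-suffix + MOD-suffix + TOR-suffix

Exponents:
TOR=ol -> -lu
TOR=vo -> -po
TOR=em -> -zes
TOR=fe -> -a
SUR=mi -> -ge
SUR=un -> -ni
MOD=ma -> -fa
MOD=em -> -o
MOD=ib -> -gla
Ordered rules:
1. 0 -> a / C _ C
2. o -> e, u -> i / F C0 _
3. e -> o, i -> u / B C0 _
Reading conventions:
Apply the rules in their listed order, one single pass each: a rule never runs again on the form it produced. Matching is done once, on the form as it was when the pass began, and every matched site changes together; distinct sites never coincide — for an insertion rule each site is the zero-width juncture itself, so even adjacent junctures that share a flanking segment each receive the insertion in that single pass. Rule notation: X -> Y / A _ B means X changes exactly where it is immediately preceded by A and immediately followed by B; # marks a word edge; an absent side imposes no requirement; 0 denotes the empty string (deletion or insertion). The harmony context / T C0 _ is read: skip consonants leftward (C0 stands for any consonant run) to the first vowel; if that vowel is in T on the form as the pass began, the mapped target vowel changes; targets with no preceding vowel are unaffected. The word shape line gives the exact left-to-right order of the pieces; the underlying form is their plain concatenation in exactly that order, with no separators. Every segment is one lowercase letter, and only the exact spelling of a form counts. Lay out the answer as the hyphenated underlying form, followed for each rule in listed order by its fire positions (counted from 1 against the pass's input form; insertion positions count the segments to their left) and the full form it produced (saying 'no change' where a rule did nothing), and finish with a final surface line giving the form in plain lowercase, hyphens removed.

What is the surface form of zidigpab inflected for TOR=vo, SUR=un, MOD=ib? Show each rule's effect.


underlying: zidigpab-ni-gla-po
1. 0 -> a / C _ C: inserts after position(s) 5, 8, 11: zidigapabanigalapo
2. o -> e, u -> i / F C0 _: no change
3. e -> o, i -> u / B C0 _: fires at position(s) 12: zidigapabanugalapo
surface: zidigapabanugalapo


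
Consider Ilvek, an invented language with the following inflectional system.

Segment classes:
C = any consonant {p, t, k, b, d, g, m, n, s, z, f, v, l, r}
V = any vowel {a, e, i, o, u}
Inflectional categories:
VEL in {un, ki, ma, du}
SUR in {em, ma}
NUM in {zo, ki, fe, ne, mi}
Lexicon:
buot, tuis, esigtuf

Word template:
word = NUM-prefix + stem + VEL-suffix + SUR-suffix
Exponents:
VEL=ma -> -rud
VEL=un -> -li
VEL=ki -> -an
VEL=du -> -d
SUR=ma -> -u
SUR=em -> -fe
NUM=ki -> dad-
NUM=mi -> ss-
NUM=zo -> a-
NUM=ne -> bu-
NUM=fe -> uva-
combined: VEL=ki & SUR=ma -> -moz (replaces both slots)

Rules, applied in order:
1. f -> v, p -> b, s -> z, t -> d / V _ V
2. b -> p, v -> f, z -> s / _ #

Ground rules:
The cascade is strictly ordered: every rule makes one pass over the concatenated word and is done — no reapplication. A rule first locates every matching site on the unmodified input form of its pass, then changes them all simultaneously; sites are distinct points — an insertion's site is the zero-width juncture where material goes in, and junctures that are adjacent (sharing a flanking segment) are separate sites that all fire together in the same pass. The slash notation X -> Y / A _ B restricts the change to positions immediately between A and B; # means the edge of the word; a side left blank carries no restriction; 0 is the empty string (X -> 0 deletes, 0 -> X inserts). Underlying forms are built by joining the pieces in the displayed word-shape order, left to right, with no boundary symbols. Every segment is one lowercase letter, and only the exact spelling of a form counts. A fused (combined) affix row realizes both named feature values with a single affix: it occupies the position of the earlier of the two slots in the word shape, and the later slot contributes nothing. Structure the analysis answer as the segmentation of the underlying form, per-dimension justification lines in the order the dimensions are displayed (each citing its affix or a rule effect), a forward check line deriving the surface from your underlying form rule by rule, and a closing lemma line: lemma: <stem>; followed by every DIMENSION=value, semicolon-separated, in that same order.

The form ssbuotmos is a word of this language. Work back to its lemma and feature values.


underlying: ss-buot-moz
VEL=ki - signalled by the combined affix row
SUR=ma - signalled by the combined affix row
NUM=mi - signalled by the affix ss-
check: ssbuotmoz -> ssbuotmoz -> ssbuotmos
lemma: buot; VEL=ki; SUR=ma; NUM=mi


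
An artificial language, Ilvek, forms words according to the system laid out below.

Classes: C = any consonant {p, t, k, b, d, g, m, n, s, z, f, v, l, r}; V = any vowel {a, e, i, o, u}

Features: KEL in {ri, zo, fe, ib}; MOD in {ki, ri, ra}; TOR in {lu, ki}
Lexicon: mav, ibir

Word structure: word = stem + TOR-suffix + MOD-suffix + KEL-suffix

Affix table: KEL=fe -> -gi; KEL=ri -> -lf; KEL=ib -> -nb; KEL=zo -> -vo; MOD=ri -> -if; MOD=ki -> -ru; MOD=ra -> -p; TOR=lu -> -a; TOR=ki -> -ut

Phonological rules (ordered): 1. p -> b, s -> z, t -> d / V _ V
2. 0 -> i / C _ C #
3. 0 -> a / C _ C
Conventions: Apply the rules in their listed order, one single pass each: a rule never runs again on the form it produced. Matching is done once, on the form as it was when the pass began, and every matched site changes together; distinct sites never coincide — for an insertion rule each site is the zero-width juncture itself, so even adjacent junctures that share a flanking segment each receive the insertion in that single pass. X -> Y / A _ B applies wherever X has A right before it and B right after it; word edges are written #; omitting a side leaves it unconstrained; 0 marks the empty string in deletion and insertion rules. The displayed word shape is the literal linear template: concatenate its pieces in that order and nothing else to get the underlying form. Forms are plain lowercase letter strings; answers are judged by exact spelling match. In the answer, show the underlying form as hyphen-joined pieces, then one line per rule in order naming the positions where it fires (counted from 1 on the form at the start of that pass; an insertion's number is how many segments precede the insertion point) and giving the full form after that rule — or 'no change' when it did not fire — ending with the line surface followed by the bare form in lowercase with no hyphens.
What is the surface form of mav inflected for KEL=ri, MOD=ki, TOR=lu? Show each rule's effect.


underlying: mav-a-ru-lf
1. p -> b, s -> z, t -> d / V _ V: no change
2. 0 -> i / C _ C #: inserts after position(s) 7: mavarulif
3. 0 -> a / C _ C: no change
surface: mavarulif


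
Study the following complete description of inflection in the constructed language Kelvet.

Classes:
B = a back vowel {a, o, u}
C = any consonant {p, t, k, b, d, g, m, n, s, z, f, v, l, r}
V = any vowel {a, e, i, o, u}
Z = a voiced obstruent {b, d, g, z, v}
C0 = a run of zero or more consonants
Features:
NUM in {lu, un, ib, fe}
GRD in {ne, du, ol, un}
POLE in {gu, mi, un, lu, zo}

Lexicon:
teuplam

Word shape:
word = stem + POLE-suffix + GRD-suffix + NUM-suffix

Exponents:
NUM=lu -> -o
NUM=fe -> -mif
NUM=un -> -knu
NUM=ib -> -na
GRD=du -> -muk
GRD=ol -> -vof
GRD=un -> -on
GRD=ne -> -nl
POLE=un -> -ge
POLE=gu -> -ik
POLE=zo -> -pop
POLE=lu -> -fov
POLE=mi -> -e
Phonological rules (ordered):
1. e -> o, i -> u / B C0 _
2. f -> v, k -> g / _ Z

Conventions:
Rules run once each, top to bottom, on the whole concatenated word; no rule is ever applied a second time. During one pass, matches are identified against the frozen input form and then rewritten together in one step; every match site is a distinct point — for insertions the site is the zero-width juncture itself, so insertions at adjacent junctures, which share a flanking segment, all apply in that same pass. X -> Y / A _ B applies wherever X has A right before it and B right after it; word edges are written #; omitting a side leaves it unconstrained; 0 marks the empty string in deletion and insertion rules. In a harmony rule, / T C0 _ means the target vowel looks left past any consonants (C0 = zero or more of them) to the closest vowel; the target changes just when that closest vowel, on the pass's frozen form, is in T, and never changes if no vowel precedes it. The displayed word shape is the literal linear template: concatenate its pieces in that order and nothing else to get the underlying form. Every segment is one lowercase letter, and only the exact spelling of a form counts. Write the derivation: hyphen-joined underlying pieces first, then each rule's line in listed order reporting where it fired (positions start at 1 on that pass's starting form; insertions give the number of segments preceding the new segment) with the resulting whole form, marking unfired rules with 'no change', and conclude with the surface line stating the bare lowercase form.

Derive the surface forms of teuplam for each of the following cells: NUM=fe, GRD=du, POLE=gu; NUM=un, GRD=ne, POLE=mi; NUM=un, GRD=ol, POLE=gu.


cell NUM=fe, GRD=du, POLE=gu:
underlying: teuplam-ik-muk-mif
1. e -> o, i -> u / B C0 _: fires at position(s) 8, 14: teuplamukmukmuf
2. f -> v, k -> g / _ Z: no change
surface: teuplamukmukmuf

cell NUM=un, GRD=ne, POLE=mi:
underlying: teuplam-e-nl-knu
1. e -> o, i -> u / B C0 _: fires at position(s) 8: teuplamonlknu
2. f -> v, k -> g / _ Z: no change
surface: teuplamonlknu

cell NUM=un, GRD=ol, POLE=gu:
underlying: teuplam-ik-vof-knu
1. e -> o, i -> u / B C0 _: fires at position(s) 8: teuplamukvofknu
2. f -> v, k -> g / _ Z: fires at position(s) 9: teuplamugvofknu
surface: teuplamugvofknu


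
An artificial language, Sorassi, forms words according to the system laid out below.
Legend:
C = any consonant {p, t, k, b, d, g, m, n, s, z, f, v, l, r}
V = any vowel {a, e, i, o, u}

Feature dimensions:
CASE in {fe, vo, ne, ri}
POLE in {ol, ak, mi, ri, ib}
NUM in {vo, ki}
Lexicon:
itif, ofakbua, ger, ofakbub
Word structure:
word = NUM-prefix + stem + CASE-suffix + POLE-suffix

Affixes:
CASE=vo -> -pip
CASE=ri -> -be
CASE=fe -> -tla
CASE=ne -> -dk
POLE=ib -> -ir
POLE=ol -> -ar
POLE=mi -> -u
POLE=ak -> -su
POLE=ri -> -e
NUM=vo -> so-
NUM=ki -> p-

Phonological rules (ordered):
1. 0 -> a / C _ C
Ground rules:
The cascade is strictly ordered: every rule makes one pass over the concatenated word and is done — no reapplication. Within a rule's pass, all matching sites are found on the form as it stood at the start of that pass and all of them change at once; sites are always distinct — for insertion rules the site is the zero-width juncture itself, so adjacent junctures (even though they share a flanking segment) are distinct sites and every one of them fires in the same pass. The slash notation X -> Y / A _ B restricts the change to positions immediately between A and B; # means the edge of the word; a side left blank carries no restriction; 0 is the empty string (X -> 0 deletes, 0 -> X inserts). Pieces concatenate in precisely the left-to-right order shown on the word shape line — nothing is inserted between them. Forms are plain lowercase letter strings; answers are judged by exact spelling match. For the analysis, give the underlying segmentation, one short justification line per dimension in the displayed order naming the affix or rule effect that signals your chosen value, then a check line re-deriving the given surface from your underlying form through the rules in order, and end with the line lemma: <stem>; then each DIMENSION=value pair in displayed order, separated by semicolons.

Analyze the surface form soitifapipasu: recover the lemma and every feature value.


underlying: so-itif-pip-su
CASE=vo - signalled by the affix -pip
POLE=ak - signalled by the affix -su
NUM=vo - signalled by the affix so-
check: soitifpipsu -> soitifapipasu
lemma: itif; CASE=vo; POLE=ak; NUM=vo


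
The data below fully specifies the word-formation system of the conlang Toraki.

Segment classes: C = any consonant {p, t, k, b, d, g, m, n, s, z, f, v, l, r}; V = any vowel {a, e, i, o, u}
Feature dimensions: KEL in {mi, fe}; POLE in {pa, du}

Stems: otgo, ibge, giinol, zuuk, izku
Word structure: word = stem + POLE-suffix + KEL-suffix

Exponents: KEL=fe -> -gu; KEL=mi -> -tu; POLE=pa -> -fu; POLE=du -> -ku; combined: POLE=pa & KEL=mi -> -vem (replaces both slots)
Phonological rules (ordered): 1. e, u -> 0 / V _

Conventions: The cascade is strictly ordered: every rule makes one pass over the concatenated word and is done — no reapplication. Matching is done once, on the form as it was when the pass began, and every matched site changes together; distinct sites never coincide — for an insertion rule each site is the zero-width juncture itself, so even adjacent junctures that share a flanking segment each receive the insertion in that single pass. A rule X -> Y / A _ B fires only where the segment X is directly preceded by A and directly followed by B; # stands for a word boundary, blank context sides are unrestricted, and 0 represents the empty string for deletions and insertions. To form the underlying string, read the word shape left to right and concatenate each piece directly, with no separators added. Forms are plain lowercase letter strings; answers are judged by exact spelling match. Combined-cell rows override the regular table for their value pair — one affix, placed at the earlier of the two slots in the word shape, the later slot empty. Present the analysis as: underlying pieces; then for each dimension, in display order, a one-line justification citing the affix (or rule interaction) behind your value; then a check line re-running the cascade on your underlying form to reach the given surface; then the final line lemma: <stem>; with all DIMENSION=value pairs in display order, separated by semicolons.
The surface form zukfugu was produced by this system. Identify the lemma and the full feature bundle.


underlying: zuuk-fu-gu
KEL=fe - signalled by the affix -gu
POLE=pa - signalled by the affix -fu
check: zuukfugu -> zukfugu
lemma: zuuk; KEL=fe; POLE=pa


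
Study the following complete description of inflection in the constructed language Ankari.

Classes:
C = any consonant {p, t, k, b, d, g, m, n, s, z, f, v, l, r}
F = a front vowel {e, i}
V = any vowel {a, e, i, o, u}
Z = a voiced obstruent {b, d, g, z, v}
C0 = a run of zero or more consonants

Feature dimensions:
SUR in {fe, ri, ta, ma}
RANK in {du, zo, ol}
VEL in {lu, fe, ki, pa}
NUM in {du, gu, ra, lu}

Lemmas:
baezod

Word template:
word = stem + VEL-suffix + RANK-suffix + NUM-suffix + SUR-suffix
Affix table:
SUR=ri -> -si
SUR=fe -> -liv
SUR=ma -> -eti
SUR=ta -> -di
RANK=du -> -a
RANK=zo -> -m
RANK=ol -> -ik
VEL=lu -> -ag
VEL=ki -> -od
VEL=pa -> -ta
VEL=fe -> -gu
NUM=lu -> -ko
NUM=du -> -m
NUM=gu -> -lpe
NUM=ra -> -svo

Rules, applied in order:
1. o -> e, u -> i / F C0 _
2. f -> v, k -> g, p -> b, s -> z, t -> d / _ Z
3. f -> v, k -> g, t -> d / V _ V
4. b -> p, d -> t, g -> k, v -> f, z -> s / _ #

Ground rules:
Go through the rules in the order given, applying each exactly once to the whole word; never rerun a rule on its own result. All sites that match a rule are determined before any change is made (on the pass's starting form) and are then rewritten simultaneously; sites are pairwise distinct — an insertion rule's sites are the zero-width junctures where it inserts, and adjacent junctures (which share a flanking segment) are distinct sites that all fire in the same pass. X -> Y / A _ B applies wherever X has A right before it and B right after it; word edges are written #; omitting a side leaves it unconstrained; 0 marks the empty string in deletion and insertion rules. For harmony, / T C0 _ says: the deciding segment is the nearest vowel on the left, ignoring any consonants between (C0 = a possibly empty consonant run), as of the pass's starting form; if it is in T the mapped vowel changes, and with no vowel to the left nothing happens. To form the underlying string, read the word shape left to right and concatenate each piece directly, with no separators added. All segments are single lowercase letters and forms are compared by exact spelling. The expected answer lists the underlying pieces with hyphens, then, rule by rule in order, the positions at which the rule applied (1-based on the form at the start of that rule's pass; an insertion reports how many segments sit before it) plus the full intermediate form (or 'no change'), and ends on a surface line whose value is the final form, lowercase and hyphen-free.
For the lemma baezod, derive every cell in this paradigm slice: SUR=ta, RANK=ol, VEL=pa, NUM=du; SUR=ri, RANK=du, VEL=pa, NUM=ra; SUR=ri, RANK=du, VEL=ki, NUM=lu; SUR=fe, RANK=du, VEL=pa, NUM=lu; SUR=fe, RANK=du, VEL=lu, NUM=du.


cell SUR=ta, RANK=ol, VEL=pa, NUM=du:
underlying: baezod-ta-ik-m-di
1. o -> e, u -> i / F C0 _: fires at position(s) 5: baezedtaikmdi
2. f -> v, k -> g, p -> b, s -> z, t -> d / _ Z: no change
3. f -> v, k -> g, t -> d / V _ V: no change
4. b -> p, d -> t, g -> k, v -> f, z -> s / _ #: no change
surface: baezedtaikmdi

cell SUR=ri, RANK=du, VEL=pa, NUM=ra:
underlying: baezod-ta-a-svo-si
1. o -> e, u -> i / F C0 _: fires at position(s) 5: baezedtaasvosi
2. f -> v, k -> g, p -> b, s -> z, t -> d / _ Z: fires at position(s) 10: baezedtaazvosi
3. f -> v, k -> g, t -> d / V _ V: no change
4. b -> p, d -> t, g -> k, v -> f, z -> s / _ #: no change
surface: baezedtaazvosi

cell SUR=ri, RANK=du, VEL=ki, NUM=lu:
underlying: baezod-od-a-ko-si
1. o -> e, u -> i / F C0 _: fires at position(s) 5: baezedodakosi
2. f -> v, k -> g, p -> b, s -> z, t -> d / _ Z: no change
3. f -> v, k -> g, t -> d / V _ V: fires at position(s) 10: baezedodagosi
4. b -> p, d -> t, g -> k, v -> f, z -> s / _ #: no change
surface: baezedodagosi

cell SUR=fe, RANK=du, VEL=pa, NUM=lu:
underlying: baezod-ta-a-ko-liv
1. o -> e, u -> i / F C0 _: fires at position(s) 5: baezedtaakoliv
2. f -> v, k -> g, p -> b, s -> z, t -> d / _ Z: no change
3. f -> v, k -> g, t -> d / V _ V: fires at position(s) 10: baezedtaagoliv
4. b -> p, d -> t, g -> k, v -> f, z -> s / _ #: fires at position(s) 14: baezedtaagolif
surface: baezedtaagolif

cell SUR=fe, RANK=du, VEL=lu, NUM=du:
underlying: baezod-ag-a-m-liv
1. o -> e, u -> i / F C0 _: fires at position(s) 5: baezedagamliv
2. f -> v, k -> g, p -> b, s -> z, t -> d / _ Z: no change
3. f -> v, k -> g, t -> d / V _ V: no change
4. b -> p, d -> t, g -> k, v -> f, z -> s / _ #: fires at position(s) 13: baezedagamlif
surface: baezedagamlif


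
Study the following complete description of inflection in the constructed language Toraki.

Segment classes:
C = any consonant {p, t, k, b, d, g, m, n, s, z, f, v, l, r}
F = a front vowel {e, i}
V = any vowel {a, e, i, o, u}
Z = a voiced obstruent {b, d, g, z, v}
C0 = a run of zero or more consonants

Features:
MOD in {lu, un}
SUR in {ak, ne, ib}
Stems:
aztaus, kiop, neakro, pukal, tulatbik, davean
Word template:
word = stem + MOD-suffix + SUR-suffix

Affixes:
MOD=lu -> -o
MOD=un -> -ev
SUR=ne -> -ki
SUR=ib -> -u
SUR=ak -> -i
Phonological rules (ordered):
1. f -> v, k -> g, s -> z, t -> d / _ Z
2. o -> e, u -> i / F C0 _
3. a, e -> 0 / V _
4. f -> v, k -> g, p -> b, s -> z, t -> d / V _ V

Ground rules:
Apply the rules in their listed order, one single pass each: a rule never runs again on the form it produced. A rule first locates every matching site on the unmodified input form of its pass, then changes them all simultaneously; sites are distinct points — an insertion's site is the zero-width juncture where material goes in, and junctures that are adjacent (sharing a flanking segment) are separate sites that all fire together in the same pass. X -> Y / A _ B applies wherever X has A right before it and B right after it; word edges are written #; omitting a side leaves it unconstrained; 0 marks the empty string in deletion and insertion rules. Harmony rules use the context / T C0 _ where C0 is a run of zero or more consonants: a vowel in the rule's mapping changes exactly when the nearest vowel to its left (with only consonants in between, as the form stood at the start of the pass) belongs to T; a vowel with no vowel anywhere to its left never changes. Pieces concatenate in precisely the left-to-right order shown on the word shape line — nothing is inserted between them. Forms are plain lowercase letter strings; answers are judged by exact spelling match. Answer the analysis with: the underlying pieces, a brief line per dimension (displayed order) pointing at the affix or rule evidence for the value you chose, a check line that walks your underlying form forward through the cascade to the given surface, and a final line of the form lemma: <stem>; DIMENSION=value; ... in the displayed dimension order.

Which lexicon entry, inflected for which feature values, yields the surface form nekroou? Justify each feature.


underlying: neakro-o-u
MOD=lu - signalled by the affix -o
SUR=ib - signalled by the affix -u
check: neakroou -> neakroou -> neakroou -> nekroou -> nekroou
lemma: neakro; MOD=lu; SUR=ib


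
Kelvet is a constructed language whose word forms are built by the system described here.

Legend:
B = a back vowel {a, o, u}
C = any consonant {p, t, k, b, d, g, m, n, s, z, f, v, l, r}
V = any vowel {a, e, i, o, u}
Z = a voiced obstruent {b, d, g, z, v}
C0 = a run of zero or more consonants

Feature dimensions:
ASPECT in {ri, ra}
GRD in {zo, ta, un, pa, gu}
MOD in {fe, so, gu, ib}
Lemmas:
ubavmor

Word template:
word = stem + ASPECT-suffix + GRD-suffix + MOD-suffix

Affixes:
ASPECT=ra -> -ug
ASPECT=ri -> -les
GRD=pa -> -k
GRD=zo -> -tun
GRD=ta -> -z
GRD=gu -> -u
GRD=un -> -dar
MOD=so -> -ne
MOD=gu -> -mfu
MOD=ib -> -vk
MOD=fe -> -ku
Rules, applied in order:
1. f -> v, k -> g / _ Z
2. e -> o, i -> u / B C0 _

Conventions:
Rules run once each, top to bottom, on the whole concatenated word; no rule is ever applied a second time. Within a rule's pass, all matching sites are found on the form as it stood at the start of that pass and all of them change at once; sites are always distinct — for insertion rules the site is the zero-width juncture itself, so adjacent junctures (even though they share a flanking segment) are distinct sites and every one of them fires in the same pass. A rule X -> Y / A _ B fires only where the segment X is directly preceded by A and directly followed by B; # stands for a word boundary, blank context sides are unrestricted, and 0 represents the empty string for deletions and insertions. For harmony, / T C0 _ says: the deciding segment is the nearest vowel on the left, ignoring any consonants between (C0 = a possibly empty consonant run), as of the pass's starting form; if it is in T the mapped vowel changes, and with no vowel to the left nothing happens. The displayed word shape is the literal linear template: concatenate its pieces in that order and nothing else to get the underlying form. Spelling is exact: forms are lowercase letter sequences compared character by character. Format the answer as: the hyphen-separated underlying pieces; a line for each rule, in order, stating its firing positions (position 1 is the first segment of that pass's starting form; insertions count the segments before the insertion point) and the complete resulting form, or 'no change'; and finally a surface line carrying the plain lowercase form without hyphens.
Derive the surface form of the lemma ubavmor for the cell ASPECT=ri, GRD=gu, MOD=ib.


underlying: ubavmor-les-u-vk
1. f -> v, k -> g / _ Z: no change
2. e -> o, i -> u / B C0 _: fires at position(s) 9: ubavmorlosuvk
surface: ubavmorlosuvk


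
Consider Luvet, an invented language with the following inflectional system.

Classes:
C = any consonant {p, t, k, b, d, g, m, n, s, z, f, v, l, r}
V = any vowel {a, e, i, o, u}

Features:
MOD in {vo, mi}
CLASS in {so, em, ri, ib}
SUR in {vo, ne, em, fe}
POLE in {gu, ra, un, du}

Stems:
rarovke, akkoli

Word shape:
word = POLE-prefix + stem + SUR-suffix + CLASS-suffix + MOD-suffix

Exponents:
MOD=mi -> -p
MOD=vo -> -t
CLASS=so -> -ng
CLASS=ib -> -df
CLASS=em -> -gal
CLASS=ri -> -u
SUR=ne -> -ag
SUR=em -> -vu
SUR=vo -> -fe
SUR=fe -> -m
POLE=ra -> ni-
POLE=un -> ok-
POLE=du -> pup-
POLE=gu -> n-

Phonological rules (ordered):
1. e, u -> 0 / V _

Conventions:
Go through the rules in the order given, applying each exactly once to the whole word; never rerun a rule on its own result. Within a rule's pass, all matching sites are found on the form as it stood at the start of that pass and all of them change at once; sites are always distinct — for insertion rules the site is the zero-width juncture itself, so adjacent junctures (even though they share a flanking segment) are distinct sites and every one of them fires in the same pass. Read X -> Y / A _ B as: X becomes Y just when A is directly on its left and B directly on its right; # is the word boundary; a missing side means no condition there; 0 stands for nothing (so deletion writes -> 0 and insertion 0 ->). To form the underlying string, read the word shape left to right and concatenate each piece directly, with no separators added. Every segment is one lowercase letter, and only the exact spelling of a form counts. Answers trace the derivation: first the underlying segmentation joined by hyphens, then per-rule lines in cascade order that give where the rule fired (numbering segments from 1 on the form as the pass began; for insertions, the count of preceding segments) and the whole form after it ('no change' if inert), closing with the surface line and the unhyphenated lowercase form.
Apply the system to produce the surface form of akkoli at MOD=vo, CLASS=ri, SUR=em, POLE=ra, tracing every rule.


underlying: ni-akkoli-vu-u-t
1. e, u -> 0 / V _: fires at position(s) 11: niakkolivut
surface: niakkolivut


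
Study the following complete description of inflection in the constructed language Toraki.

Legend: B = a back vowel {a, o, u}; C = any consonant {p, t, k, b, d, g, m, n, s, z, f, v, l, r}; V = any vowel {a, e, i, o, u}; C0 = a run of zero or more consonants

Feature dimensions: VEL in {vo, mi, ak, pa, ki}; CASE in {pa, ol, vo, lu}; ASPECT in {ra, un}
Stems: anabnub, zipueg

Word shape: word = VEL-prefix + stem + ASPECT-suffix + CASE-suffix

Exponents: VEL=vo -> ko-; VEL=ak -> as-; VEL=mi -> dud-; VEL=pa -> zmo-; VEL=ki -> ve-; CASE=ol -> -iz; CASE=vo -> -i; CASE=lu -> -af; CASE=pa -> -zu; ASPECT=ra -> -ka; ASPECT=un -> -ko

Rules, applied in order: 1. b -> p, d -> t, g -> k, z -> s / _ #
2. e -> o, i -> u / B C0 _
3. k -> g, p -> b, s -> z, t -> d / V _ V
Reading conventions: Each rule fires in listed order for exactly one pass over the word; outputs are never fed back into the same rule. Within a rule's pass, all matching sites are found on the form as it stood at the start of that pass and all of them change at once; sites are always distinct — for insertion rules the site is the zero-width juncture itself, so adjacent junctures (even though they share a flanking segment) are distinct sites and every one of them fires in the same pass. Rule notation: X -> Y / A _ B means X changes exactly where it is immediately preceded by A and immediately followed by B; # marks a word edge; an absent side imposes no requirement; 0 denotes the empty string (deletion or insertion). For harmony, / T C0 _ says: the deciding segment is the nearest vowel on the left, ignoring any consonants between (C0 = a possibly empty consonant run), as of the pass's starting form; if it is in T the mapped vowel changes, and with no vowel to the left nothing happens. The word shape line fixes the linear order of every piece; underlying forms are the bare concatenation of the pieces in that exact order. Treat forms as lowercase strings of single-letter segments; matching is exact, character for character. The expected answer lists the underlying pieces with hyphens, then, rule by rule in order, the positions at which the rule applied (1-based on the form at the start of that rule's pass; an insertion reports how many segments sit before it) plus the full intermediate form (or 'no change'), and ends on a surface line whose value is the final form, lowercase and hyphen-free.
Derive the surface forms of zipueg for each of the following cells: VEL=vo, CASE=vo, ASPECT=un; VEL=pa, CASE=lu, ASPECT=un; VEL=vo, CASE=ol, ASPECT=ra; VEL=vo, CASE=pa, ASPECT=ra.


cell VEL=vo, CASE=vo, ASPECT=un:
underlying: ko-zipueg-ko-i
1. b -> p, d -> t, g -> k, z -> s / _ #: no change
2. e -> o, i -> u / B C0 _: fires at position(s) 4, 7, 11: kozupuogkou
3. k -> g, p -> b, s -> z, t -> d / V _ V: fires at position(s) 5: kozubuogkou
surface: kozubuogkou

cell VEL=pa, CASE=lu, ASPECT=un:
underlying: zmo-zipueg-ko-af
1. b -> p, d -> t, g -> k, z -> s / _ #: no change
2. e -> o, i -> u / B C0 _: fires at position(s) 5, 8: zmozupuogkoaf
3. k -> g, p -> b, s -> z, t -> d / V _ V: fires at position(s) 6: zmozubuogkoaf
surface: zmozubuogkoaf

cell VEL=vo, CASE=ol, ASPECT=ra:
underlying: ko-zipueg-ka-iz
1. b -> p, d -> t, g -> k, z -> s / _ #: fires at position(s) 12: kozipuegkais
2. e -> o, i -> u / B C0 _: fires at position(s) 4, 7, 11: kozupuogkaus
3. k -> g, p -> b, s -> z, t -> d / V _ V: fires at position(s) 5: kozubuogkaus
surface: kozubuogkaus

cell VEL=vo, CASE=pa, ASPECT=ra:
underlying: ko-zipueg-ka-zu
1. b -> p, d -> t, g -> k, z -> s / _ #: no change
2. e -> o, i -> u / B C0 _: fires at position(s) 4, 7: kozupuogkazu
3. k -> g, p -> b, s -> z, t -> d / V _ V: fires at position(s) 5: kozubuogkazu
surface: kozubuogkazu


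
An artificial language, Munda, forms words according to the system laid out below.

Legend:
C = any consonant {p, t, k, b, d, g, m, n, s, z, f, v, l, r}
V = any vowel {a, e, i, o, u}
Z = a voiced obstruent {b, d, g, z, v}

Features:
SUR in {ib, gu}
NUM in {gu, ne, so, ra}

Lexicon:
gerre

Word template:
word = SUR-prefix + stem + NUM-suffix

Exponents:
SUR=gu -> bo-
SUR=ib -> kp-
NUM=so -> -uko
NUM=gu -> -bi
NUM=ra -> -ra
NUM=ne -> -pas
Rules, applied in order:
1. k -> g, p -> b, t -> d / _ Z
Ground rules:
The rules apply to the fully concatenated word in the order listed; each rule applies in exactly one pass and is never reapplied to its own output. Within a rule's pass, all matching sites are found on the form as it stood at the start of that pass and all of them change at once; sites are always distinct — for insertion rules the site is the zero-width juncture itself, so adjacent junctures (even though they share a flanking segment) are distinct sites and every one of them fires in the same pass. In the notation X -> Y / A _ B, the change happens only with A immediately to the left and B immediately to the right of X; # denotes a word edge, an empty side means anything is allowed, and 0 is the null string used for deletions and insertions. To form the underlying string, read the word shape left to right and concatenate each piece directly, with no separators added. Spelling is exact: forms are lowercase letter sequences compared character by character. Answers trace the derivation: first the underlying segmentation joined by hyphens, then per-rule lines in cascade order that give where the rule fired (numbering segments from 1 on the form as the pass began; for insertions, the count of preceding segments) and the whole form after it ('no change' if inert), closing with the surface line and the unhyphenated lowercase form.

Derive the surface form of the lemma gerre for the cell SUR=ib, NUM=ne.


underlying: kp-gerre-pas
1. k -> g, p -> b, t -> d / _ Z: fires at position(s) 2: kbgerrepas
surface: kbgerrepas


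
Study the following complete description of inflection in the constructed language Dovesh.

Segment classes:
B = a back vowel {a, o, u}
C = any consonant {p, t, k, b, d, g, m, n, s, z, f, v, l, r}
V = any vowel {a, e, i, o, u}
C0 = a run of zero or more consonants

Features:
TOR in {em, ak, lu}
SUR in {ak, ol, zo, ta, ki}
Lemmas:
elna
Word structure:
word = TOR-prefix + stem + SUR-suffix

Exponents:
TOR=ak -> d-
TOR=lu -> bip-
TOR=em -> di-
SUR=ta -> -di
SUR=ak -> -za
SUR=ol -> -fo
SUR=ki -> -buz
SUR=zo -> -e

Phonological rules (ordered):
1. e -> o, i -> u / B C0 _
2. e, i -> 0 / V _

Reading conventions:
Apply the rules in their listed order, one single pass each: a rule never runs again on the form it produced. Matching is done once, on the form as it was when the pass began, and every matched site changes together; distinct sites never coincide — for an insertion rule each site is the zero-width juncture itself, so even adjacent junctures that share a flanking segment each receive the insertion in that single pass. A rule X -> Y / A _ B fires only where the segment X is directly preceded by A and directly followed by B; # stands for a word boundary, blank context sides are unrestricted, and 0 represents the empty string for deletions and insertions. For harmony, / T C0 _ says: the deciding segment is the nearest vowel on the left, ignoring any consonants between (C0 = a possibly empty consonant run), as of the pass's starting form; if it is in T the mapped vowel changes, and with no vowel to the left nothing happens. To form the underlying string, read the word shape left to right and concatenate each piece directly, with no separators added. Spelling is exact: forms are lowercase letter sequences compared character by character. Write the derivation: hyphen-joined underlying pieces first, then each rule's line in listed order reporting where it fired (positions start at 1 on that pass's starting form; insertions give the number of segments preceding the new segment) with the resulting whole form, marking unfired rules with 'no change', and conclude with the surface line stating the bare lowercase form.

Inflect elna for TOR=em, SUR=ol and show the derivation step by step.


underlying: di-elna-fo
1. e -> o, i -> u / B C0 _: no change
2. e, i -> 0 / V _: fires at position(s) 3: dilnafo
surface: dilnafo


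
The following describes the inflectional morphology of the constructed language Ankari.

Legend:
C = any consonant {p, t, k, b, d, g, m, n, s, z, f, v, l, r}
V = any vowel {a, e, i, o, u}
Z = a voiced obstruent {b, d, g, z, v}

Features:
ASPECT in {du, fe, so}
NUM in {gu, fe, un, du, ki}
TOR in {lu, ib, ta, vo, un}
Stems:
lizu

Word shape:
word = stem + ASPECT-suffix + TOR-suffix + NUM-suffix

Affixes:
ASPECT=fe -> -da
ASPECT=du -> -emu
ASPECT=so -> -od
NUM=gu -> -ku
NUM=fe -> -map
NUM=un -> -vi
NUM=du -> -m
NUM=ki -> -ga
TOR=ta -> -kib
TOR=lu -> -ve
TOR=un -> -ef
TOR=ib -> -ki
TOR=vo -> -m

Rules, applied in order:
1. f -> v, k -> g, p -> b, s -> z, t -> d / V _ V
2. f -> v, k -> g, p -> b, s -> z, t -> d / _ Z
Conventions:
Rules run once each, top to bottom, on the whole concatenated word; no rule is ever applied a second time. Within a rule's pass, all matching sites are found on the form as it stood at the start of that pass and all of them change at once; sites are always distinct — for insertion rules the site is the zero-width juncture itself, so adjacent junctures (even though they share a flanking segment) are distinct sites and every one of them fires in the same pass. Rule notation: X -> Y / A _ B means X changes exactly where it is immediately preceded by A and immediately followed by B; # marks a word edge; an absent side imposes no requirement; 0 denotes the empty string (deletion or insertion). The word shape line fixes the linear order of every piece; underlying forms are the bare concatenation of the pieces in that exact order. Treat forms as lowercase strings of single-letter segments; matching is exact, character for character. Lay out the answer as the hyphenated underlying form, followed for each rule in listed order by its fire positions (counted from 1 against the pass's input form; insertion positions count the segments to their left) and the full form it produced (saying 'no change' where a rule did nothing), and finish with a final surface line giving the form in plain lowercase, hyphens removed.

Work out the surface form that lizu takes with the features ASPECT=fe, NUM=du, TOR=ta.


underlying: lizu-da-kib-m
1. f -> v, k -> g, p -> b, s -> z, t -> d / V _ V: fires at position(s) 7: lizudagibm
2. f -> v, k -> g, p -> b, s -> z, t -> d / _ Z: no change
surface: lizudagibm


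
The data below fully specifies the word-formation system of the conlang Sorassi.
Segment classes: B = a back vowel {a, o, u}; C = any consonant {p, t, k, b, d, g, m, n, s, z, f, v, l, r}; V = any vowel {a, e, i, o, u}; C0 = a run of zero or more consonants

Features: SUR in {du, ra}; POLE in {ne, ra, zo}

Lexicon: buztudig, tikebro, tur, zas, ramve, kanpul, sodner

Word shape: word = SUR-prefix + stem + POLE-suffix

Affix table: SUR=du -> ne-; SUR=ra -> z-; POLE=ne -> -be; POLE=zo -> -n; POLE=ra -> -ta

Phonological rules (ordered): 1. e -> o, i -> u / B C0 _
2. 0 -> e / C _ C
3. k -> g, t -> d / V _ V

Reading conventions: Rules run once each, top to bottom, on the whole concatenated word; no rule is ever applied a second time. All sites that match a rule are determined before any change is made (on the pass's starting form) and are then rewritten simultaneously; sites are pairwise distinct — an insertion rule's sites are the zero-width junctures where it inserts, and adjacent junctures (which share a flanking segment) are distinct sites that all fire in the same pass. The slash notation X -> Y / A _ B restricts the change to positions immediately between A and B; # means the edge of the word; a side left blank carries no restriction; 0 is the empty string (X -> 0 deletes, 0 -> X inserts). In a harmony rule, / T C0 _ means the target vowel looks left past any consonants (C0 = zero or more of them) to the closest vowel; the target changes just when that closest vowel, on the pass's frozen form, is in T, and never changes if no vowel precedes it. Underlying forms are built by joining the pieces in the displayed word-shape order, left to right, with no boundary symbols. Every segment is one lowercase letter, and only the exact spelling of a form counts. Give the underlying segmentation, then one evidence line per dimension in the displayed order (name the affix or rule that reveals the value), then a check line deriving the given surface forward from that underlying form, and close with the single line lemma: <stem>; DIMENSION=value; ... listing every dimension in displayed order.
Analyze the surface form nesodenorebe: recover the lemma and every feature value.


underlying: ne-sodner-be
SUR=du - signalled by the affix ne-
POLE=ne - signalled by the affix -be
check: nesodnerbe -> nesodnorbe -> nesodenorebe -> nesodenorebe
lemma: sodner; SUR=du; POLE=ne


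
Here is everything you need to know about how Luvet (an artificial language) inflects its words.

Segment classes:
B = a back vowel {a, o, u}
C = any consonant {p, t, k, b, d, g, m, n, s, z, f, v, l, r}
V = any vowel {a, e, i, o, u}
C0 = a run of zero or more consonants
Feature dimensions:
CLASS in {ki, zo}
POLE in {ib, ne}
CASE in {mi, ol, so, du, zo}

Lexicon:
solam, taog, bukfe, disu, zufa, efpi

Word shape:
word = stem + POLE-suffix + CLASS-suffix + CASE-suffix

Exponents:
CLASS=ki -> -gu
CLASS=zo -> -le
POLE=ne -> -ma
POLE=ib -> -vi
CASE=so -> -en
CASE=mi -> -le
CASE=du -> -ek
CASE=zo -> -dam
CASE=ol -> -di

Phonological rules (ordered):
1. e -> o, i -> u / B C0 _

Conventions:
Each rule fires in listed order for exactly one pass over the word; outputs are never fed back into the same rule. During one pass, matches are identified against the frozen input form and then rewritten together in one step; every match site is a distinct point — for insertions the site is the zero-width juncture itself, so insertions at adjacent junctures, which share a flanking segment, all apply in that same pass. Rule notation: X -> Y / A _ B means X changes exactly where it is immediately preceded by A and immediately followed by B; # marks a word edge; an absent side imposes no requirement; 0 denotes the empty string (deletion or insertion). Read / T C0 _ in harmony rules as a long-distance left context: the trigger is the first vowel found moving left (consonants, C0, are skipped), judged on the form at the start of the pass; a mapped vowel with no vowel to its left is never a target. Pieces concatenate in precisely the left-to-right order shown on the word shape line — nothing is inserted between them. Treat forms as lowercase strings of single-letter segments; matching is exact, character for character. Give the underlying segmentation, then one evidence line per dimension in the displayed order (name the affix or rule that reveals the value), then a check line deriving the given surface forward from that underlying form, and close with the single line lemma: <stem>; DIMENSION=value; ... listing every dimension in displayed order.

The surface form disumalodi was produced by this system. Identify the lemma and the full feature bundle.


underlying: disu-ma-le-di
CLASS=zo - signalled by the affix -le
POLE=ne - signalled by the affix -ma
CASE=ol - signalled by the affix -di
check: disumaledi -> disumalodi
lemma: disu; CLASS=zo; POLE=ne; CASE=ol
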